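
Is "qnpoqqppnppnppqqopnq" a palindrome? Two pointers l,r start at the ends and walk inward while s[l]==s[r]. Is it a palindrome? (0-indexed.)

[0,19] 'q'=='q' → l++,r--
[1,18] 'n'=='n' → l++,r--
[2,17] 'p'=='p' → l++,r--
[3,16] 'o'=='o' → l++,r--
[4,15] 'q'=='q' → l++,r--
[5,14] 'q'=='q' → l++,r--
[6,13] 'p'=='p' → l++,r--
[7,12] 'p'=='p' → l++,r--
[8,11] 'n'=='n' → l++,r--
[9,10] 'p'=='p' → l++,r--

palindrome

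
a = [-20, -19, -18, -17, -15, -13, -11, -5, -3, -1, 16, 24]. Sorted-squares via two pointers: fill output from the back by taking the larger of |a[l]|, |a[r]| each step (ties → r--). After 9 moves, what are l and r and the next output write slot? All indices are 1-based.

l=8, r=10, next write slot=3

[1,12] |-20|<=|24| out[12]=576 → r--
[1,11] |-20|>|16| out[11]=400 → l++
[2,11] |-19|>|16| out[10]=361 → l++
[3,11] |-18|>|16| out[9]=324 → l++
[4,11] |-17|>|16| out[8]=289 → l++
[5,11] |-15|<=|16| out[7]=256 → r--
[5,10] |-15|>|-1| out[6]=225 → l++
[6,10] |-13|>|-1| out[5]=169 → l++
[7,10] |-11|>|-1| out[4]=121 → l++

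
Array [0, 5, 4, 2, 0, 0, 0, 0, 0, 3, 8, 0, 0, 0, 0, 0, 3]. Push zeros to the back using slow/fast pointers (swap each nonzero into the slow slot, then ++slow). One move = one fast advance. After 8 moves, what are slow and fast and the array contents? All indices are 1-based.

(s=1,f=1) a[fast]=0 → fast++
(s=1,f=2) a[fast]=5≠0 swap→a[1]=5 → slow++,fast++
(s=2,f=3) a[fast]=4≠0 swap→a[2]=4 → slow++,fast++
(s=3,f=4) a[fast]=2≠0 swap→a[3]=2 → slow++,fast++
(s=4,f=5) a[fast]=0 → fast++
(s=4,f=6) a[fast]=0 → fast++
(s=4,f=7) a[fast]=0 → fast++
(s=4,f=8) a[fast]=0 → fast++

slow=4, fast=9, a=[5, 4, 2, 0, 0, 0, 0, 0, 0, 3, 8, 0, 0, 0, 0, 0, 3]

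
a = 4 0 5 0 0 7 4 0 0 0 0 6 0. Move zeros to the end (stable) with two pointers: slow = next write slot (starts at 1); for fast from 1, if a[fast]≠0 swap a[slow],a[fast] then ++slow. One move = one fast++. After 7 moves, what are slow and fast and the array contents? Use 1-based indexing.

slow=1 fast=1: a[fast]=4≠0 swap→a[1]=4, slow++,fast++
slow=2 fast=2: a[fast]=0, fast++
slow=2 fast=3: a[fast]=5≠0 swap→a[2]=5, slow++,fast++
slow=3 fast=4: a[fast]=0, fast++
slow=3 fast=5: a[fast]=0, fast++
slow=3 fast=6: a[fast]=7≠0 swap→a[3]=7, slow++,fast++
slow=4 fast=7: a[fast]=4≠0 swap→a[4]=4, slow++,fast++

slow=5, fast=8, a=[4, 5, 7, 4, 0, 0, 0, 0, 0, 0, 0, 6, 0]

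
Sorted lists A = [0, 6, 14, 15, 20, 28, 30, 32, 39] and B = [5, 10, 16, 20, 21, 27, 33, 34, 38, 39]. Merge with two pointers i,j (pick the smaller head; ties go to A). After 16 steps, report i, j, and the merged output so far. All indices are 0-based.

[i=0,j=0] A[i]=0<=B[j]=5 take 0 → i++
[i=1,j=0] A[i]=6>B[j]=5 take 5 → j++
[i=1,j=1] A[i]=6<=B[j]=10 take 6 → i++
[i=2,j=1] A[i]=14>B[j]=10 take 10 → j++
[i=2,j=2] A[i]=14<=B[j]=16 take 14 → i++
[i=3,j=2] A[i]=15<=B[j]=16 take 15 → i++
[i=4,j=2] A[i]=20>B[j]=16 take 16 → j++
[i=4,j=3] A[i]=20<=B[j]=20 take 20 → i++
[i=5,j=3] A[i]=28>B[j]=20 take 20 → j++
[i=5,j=4] A[i]=28>B[j]=21 take 21 → j++
[i=5,j=5] A[i]=28>B[j]=27 take 27 → j++
[i=5,j=6] A[i]=28<=B[j]=33 take 28 → i++
[i=6,j=6] A[i]=30<=B[j]=33 take 30 → i++
[i=7,j=6] A[i]=32<=B[j]=33 take 32 → i++
[i=8,j=6] A[i]=39>B[j]=33 take 33 → j++
[i=8,j=7] A[i]=39>B[j]=34 take 34 → j++

i=8, j=8, merged so far=[0, 5, 6, 10, 14, 15, 16, 20, 20, 21, 27, 28, 30, 32, 33, 34]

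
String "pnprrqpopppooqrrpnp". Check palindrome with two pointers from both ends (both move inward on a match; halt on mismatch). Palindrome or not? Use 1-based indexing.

l=1 r=19: 'p'=='p', l++,r--
l=2 r=18: 'n'=='n', l++,r--
l=3 r=17: 'p'=='p', l++,r--
l=4 r=16: 'r'=='r', l++,r--
l=5 r=15: 'r'=='r', l++,r--
l=6 r=14: 'q'=='q', l++,r--
l=7 r=13: 'p'!='o', stop

not a palindrome (mismatch at 7,13)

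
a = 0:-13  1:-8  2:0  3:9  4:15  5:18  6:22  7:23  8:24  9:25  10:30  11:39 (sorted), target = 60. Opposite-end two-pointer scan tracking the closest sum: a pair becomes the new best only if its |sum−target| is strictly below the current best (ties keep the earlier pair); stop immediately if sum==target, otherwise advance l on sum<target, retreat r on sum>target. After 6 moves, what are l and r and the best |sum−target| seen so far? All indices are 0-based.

l=0 r=11: -13+39=26 d=34 *, l++
l=1 r=11: -8+39=31 d=29 *, l++
l=2 r=11: 0+39=39 d=21 *, l++
l=3 r=11: 9+39=48 d=12 *, l++
l=4 r=11: 15+39=54 d=6 *, l++
l=5 r=11: 18+39=57 d=3 *, l++

l=6, r=11, best |Δ|=3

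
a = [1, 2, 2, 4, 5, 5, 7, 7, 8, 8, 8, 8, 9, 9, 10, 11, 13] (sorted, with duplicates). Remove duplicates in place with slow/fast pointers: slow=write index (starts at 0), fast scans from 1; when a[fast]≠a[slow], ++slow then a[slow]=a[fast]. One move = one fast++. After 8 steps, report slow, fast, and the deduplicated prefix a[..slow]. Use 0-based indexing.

(s=0,f=1) a[fast]=2≠a[slow]=1 write a[1]=2 → slow++,fast++
(s=1,f=2) a[fast]=2=a[slow] dup → fast++
(s=1,f=3) a[fast]=4≠a[slow]=2 write a[2]=4 → slow++,fast++
(s=2,f=4) a[fast]=5≠a[slow]=4 write a[3]=5 → slow++,fast++
(s=3,f=5) a[fast]=5=a[slow] dup → fast++
(s=3,f=6) a[fast]=7≠a[slow]=5 write a[4]=7 → slow++,fast++
(s=4,f=7) a[fast]=7=a[slow] dup → fast++
(s=4,f=8) a[fast]=8≠a[slow]=7 write a[5]=8 → slow++,fast++

slow=5, fast=9, prefix=[1, 2, 4, 5, 7, 8]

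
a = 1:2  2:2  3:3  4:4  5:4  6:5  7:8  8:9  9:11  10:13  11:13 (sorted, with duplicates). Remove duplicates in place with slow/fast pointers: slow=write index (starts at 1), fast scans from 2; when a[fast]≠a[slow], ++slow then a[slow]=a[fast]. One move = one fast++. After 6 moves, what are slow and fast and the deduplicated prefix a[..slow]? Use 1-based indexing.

slow=1 fast=2: a[fast]=2=a[slow] dup, fast++
slow=1 fast=3: a[fast]=3≠a[slow]=2 write a[2]=3, slow++,fast++
slow=2 fast=4: a[fast]=4≠a[slow]=3 write a[3]=4, slow++,fast++
slow=3 fast=5: a[fast]=4=a[slow] dup, fast++
slow=3 fast=6: a[fast]=5≠a[slow]=4 write a[4]=5, slow++,fast++
slow=4 fast=7: a[fast]=8≠a[slow]=5 write a[5]=8, slow++,fast++

slow=5, fast=8, prefix=[2, 3, 4, 5, 8]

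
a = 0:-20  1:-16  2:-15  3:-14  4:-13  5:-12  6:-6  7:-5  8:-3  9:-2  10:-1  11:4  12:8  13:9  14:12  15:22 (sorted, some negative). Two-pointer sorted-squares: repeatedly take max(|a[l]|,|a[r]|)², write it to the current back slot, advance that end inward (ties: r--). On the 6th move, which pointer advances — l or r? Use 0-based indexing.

[0,15] |-20|<=|22| out[15]=484 → r--
[0,14] |-20|>|12| out[14]=400 → l++
[1,14] |-16|>|12| out[13]=256 → l++
[2,14] |-15|>|12| out[12]=225 → l++
[3,14] |-14|>|12| out[11]=196 → l++
[4,14] |-13|>|12| out[10]=169 → l++

l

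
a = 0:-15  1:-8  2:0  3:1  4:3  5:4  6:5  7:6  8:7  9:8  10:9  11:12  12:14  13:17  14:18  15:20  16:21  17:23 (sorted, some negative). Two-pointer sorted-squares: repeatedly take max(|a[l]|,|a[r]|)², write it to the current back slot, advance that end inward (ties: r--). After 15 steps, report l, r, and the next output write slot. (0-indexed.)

l=2, r=4, next write slot=2

l=0 r=17: |-15|<=|23| out[17]=529, r--
l=0 r=16: |-15|<=|21| out[16]=441, r--
l=0 r=15: |-15|<=|20| out[15]=400, r--
l=0 r=14: |-15|<=|18| out[14]=324, r--
l=0 r=13: |-15|<=|17| out[13]=289, r--
l=0 r=12: |-15|>|14| out[12]=225, l++
l=1 r=12: |-8|<=|14| out[11]=196, r--
l=1 r=11: |-8|<=|12| out[10]=144, r--
l=1 r=10: |-8|<=|9| out[9]=81, r--
l=1 r=9: |-8|<=|8| out[8]=64, r--
l=1 r=8: |-8|>|7| out[7]=64, l++
l=2 r=8: |0|<=|7| out[6]=49, r--
l=2 r=7: |0|<=|6| out[5]=36, r--
l=2 r=6: |0|<=|5| out[4]=25, r--
l=2 r=5: |0|<=|4| out[3]=16, r--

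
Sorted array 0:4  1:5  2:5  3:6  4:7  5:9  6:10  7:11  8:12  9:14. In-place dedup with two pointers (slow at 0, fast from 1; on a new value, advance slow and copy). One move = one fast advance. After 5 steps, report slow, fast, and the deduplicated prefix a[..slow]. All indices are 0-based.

slow=4, fast=6, prefix=[4, 5, 6, 7, 9]

(s=0,f=1) a[fast]=5≠a[slow]=4 write a[1]=5 → slow++,fast++
(s=1,f=2) a[fast]=5=a[slow] dup → fast++
(s=1,f=3) a[fast]=6≠a[slow]=5 write a[2]=6 → slow++,fast++
(s=2,f=4) a[fast]=7≠a[slow]=6 write a[3]=7 → slow++,fast++
(s=3,f=5) a[fast]=9≠a[slow]=7 write a[4]=9 → slow++,fast++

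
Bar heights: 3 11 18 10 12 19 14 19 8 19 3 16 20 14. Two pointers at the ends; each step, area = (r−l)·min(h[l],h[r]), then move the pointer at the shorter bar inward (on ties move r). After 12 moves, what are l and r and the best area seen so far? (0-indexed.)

l=11, r=12, best area=180

l=0 r=13: min(3,14)*13=39 best=39 *, l++
l=1 r=13: min(11,14)*12=132 best=132 *, l++
l=2 r=13: min(18,14)*11=154 best=154 *, r--
l=2 r=12: min(18,20)*10=180 best=180 *, l++
l=3 r=12: min(10,20)*9=90 best=180, l++
l=4 r=12: min(12,20)*8=96 best=180, l++
l=5 r=12: min(19,20)*7=133 best=180, l++
l=6 r=12: min(14,20)*6=84 best=180, l++
l=7 r=12: min(19,20)*5=95 best=180, l++
l=8 r=12: min(8,20)*4=32 best=180, l++
l=9 r=12: min(19,20)*3=57 best=180, l++
l=10 r=12: min(3,20)*2=6 best=180, l++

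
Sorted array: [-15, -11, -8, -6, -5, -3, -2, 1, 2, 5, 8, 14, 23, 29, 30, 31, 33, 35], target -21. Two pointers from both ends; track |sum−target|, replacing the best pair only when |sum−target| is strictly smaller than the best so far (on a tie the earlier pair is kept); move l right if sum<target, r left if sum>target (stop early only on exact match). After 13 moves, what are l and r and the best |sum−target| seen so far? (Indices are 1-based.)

l=1, r=5, best |Δ|=3

[1,18] -15+35=20 d=41 * → r--
[1,17] -15+33=18 d=39 * → r--
[1,16] -15+31=16 d=37 * → r--
[1,15] -15+30=15 d=36 * → r--
[1,14] -15+29=14 d=35 * → r--
[1,13] -15+23=8 d=29 * → r--
[1,12] -15+14=-1 d=20 * → r--
[1,11] -15+8=-7 d=14 * → r--
[1,10] -15+5=-10 d=11 * → r--
[1,9] -15+2=-13 d=8 * → r--
[1,8] -15+1=-14 d=7 * → r--
[1,7] -15+-2=-17 d=4 * → r--
[1,6] -15+-3=-18 d=3 * → r--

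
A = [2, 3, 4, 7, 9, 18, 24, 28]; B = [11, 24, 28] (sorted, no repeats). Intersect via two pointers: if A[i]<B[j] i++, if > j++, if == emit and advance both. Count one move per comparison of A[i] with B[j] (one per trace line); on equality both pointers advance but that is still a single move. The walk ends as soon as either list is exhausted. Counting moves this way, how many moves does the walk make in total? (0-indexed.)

[i=0,j=0] 2<11 → i++
[i=1,j=0] 3<11 → i++
[i=2,j=0] 4<11 → i++
[i=3,j=0] 7<11 → i++
[i=4,j=0] 9<11 → i++
[i=5,j=0] 18>11 → j++
[i=5,j=1] 18<24 → i++
[i=6,j=1] 24==24 emit → i++,j++
[i=7,j=2] 28==28 emit → i++,j++

9 moves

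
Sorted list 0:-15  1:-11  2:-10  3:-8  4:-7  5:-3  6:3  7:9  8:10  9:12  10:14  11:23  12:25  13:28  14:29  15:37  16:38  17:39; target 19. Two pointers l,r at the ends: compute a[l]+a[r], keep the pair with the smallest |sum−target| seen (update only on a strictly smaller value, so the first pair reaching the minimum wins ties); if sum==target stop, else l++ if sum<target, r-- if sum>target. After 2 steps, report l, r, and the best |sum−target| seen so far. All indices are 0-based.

l=0 r=17: -15+39=24 d=5 *, r--
l=0 r=16: -15+38=23 d=4 *, r--

l=0, r=15, best |Δ|=4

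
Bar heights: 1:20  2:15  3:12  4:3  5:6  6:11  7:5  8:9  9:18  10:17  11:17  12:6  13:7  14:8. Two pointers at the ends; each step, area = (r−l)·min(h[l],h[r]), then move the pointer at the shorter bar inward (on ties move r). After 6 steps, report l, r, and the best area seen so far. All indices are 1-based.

l=1 r=14: min(20,8)*13=104 best=104 *, r--
l=1 r=13: min(20,7)*12=84 best=104, r--
l=1 r=12: min(20,6)*11=66 best=104, r--
l=1 r=11: min(20,17)*10=170 best=170 *, r--
l=1 r=10: min(20,17)*9=153 best=170, r--
l=1 r=9: min(20,18)*8=144 best=170, r--

l=1, r=8, best area=170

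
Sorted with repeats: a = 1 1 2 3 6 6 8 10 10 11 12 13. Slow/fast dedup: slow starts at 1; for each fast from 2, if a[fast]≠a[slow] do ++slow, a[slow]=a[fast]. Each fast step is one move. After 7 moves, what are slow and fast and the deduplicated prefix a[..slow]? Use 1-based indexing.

slow=6, fast=9, prefix=[1, 2, 3, 6, 8, 10]

slow=1 fast=2: a[fast]=1=a[slow] dup, fast++
slow=1 fast=3: a[fast]=2≠a[slow]=1 write a[2]=2, slow++,fast++
slow=2 fast=4: a[fast]=3≠a[slow]=2 write a[3]=3, slow++,fast++
slow=3 fast=5: a[fast]=6≠a[slow]=3 write a[4]=6, slow++,fast++
slow=4 fast=6: a[fast]=6=a[slow] dup, fast++
slow=4 fast=7: a[fast]=8≠a[slow]=6 write a[5]=8, slow++,fast++
slow=5 fast=8: a[fast]=10≠a[slow]=8 write a[6]=10, slow++,fast++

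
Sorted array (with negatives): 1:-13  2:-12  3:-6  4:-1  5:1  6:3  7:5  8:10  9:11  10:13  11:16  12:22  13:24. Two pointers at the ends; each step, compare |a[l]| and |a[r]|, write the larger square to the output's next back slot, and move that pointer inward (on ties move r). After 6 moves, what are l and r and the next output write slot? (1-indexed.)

[1,13] |-13|<=|24| out[13]=576 → r--
[1,12] |-13|<=|22| out[12]=484 → r--
[1,11] |-13|<=|16| out[11]=256 → r--
[1,10] |-13|<=|13| out[10]=169 → r--
[1,9] |-13|>|11| out[9]=169 → l++
[2,9] |-12|>|11| out[8]=144 → l++

l=3, r=9, next write slot=7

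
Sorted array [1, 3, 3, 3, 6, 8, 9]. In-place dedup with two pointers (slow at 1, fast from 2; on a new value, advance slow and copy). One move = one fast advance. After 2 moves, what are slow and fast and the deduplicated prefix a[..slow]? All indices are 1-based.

(s=1,f=2) a[fast]=3≠a[slow]=1 write a[2]=3 → slow++,fast++
(s=2,f=3) a[fast]=3=a[slow] dup → fast++

slow=2, fast=4, prefix=[1, 3]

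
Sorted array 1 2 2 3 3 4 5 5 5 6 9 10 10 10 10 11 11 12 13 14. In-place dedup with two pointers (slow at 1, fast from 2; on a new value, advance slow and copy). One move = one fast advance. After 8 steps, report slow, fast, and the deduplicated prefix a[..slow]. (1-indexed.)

slow=1 fast=2: a[fast]=2≠a[slow]=1 write a[2]=2, slow++,fast++
slow=2 fast=3: a[fast]=2=a[slow] dup, fast++
slow=2 fast=4: a[fast]=3≠a[slow]=2 write a[3]=3, slow++,fast++
slow=3 fast=5: a[fast]=3=a[slow] dup, fast++
slow=3 fast=6: a[fast]=4≠a[slow]=3 write a[4]=4, slow++,fast++
slow=4 fast=7: a[fast]=5≠a[slow]=4 write a[5]=5, slow++,fast++
slow=5 fast=8: a[fast]=5=a[slow] dup, fast++
slow=5 fast=9: a[fast]=5=a[slow] dup, fast++

slow=5, fast=10, prefix=[1, 2, 3, 4, 5]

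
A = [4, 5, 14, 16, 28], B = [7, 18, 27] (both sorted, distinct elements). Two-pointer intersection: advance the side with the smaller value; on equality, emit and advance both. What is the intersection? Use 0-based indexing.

i=0 j=0: 4<7, i++
i=1 j=0: 5<7, i++
i=2 j=0: 14>7, j++
i=2 j=1: 14<18, i++
i=3 j=1: 16<18, i++
i=4 j=1: 28>18, j++
i=4 j=2: 28>27, j++

intersection = []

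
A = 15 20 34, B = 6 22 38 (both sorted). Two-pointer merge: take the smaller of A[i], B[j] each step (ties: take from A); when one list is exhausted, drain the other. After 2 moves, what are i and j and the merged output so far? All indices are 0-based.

i=1, j=1, merged so far=[6, 15]

i=0 j=0: A[i]=15>B[j]=6 take 6, j++
i=0 j=1: A[i]=15<=B[j]=22 take 15, i++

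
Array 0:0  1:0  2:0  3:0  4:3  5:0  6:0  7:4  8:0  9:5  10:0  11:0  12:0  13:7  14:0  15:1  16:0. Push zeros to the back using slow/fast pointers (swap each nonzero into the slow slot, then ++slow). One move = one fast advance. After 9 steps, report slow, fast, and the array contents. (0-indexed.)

(s=0,f=0) a[fast]=0 → fast++
(s=0,f=1) a[fast]=0 → fast++
(s=0,f=2) a[fast]=0 → fast++
(s=0,f=3) a[fast]=0 → fast++
(s=0,f=4) a[fast]=3≠0 swap→a[0]=3 → slow++,fast++
(s=1,f=5) a[fast]=0 → fast++
(s=1,f=6) a[fast]=0 → fast++
(s=1,f=7) a[fast]=4≠0 swap→a[1]=4 → slow++,fast++
(s=2,f=8) a[fast]=0 → fast++

slow=2, fast=9, a=[3, 4, 0, 0, 0, 0, 0, 0, 0, 5, 0, 0, 0, 7, 0, 1, 0]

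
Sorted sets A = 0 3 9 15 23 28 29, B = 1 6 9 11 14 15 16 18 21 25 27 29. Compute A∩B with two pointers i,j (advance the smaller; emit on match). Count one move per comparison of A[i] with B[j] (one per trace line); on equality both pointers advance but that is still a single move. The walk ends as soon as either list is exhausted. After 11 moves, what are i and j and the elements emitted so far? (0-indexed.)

i=4, j=9, emitted=[9, 15]

[i=0,j=0] 0<1 → i++
[i=1,j=0] 3>1 → j++
[i=1,j=1] 3<6 → i++
[i=2,j=1] 9>6 → j++
[i=2,j=2] 9==9 emit → i++,j++
[i=3,j=3] 15>11 → j++
[i=3,j=4] 15>14 → j++
[i=3,j=5] 15==15 emit → i++,j++
[i=4,j=6] 23>16 → j++
[i=4,j=7] 23>18 → j++
[i=4,j=8] 23>21 → j++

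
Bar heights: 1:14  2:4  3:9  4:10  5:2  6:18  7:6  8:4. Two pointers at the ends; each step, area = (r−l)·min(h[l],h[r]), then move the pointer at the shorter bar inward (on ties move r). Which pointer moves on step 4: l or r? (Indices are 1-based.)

l

l=1 r=8: min(14,4)*7=28 best=28 *, r--
l=1 r=7: min(14,6)*6=36 best=36 *, r--
l=1 r=6: min(14,18)*5=70 best=70 *, l++
l=2 r=6: min(4,18)*4=16 best=70, l++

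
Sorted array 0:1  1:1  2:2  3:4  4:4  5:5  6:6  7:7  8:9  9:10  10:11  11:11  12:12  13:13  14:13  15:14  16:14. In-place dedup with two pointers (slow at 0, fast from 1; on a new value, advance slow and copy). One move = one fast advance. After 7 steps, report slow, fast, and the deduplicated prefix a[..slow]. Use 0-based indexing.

slow=5, fast=8, prefix=[1, 2, 4, 5, 6, 7]

slow=0 fast=1: a[fast]=1=a[slow] dup, fast++
slow=0 fast=2: a[fast]=2≠a[slow]=1 write a[1]=2, slow++,fast++
slow=1 fast=3: a[fast]=4≠a[slow]=2 write a[2]=4, slow++,fast++
slow=2 fast=4: a[fast]=4=a[slow] dup, fast++
slow=2 fast=5: a[fast]=5≠a[slow]=4 write a[3]=5, slow++,fast++
slow=3 fast=6: a[fast]=6≠a[slow]=5 write a[4]=6, slow++,fast++
slow=4 fast=7: a[fast]=7≠a[slow]=6 write a[5]=7, slow++,fast++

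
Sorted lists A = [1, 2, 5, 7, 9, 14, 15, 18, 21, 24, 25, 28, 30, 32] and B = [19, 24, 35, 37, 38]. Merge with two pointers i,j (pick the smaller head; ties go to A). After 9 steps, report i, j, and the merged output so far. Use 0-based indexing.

i=8, j=1, merged so far=[1, 2, 5, 7, 9, 14, 15, 18, 19]

i=0 j=0: A[i]=1<=B[j]=19 take 1, i++
i=1 j=0: A[i]=2<=B[j]=19 take 2, i++
i=2 j=0: A[i]=5<=B[j]=19 take 5, i++
i=3 j=0: A[i]=7<=B[j]=19 take 7, i++
i=4 j=0: A[i]=9<=B[j]=19 take 9, i++
i=5 j=0: A[i]=14<=B[j]=19 take 14, i++
i=6 j=0: A[i]=15<=B[j]=19 take 15, i++
i=7 j=0: A[i]=18<=B[j]=19 take 18, i++
i=8 j=0: A[i]=21>B[j]=19 take 19, j++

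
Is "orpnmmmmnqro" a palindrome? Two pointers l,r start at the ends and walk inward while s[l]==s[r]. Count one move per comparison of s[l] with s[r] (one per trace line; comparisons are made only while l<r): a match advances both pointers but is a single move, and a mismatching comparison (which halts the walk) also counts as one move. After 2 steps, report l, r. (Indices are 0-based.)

l=2, r=9

l=0 r=11: 'o'=='o', l++,r--
l=1 r=10: 'r'=='r', l++,r--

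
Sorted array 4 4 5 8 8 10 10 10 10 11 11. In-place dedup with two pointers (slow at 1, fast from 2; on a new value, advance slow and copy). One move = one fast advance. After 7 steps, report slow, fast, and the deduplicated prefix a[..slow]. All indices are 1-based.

(s=1,f=2) a[fast]=4=a[slow] dup → fast++
(s=1,f=3) a[fast]=5≠a[slow]=4 write a[2]=5 → slow++,fast++
(s=2,f=4) a[fast]=8≠a[slow]=5 write a[3]=8 → slow++,fast++
(s=3,f=5) a[fast]=8=a[slow] dup → fast++
(s=3,f=6) a[fast]=10≠a[slow]=8 write a[4]=10 → slow++,fast++
(s=4,f=7) a[fast]=10=a[slow] dup → fast++
(s=4,f=8) a[fast]=10=a[slow] dup → fast++

slow=4, fast=9, prefix=[4, 5, 8, 10]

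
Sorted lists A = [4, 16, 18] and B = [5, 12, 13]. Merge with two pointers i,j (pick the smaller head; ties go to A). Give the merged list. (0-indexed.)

[i=0,j=0] A[i]=4<=B[j]=5 take 4 → i++
[i=1,j=0] A[i]=16>B[j]=5 take 5 → j++
[i=1,j=1] A[i]=16>B[j]=12 take 12 → j++
[i=1,j=2] A[i]=16>B[j]=13 take 13 → j++
[i=1,j=3] B done, take A[i]=16 → i++
[i=2,j=3] B done, take A[i]=18 → i++

[4, 5, 12, 13, 16, 18]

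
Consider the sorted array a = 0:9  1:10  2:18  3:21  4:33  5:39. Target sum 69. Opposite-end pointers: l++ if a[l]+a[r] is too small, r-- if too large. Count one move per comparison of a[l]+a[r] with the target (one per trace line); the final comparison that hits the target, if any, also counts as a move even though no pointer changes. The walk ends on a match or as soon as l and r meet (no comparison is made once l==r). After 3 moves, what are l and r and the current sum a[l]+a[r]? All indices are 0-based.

l=3, r=5, sum=60

l=0 r=5: 9+39=48 <69, l++
l=1 r=5: 10+39=49 <69, l++
l=2 r=5: 18+39=57 <69, l++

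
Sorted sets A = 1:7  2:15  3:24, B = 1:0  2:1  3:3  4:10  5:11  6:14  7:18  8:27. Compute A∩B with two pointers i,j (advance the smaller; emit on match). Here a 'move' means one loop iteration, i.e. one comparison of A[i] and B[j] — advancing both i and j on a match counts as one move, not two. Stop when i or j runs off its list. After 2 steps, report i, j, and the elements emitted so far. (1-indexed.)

[i=1,j=1] 7>0 → j++
[i=1,j=2] 7>1 → j++

i=1, j=3, emitted=[]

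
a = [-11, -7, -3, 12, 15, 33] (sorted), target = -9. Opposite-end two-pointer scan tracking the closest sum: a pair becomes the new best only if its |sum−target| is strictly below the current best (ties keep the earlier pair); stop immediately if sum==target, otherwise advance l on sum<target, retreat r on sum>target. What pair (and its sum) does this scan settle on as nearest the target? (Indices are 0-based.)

pair (-7, -3) with sum -10 (|Δ|=1)

l=0 r=5: -11+33=22 d=31 *, r--
l=0 r=4: -11+15=4 d=13 *, r--
l=0 r=3: -11+12=1 d=10 *, r--
l=0 r=2: -11+-3=-14 d=5 *, l++
l=1 r=2: -7+-3=-10 d=1 *, l++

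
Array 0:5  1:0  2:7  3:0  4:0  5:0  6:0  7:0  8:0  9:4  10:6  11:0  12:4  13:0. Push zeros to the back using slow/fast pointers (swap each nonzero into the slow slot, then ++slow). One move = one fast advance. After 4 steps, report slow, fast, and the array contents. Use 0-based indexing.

slow=2, fast=4, a=[5, 7, 0, 0, 0, 0, 0, 0, 0, 4, 6, 0, 4, 0]

(s=0,f=0) a[fast]=5≠0 swap→a[0]=5 → slow++,fast++
(s=1,f=1) a[fast]=0 → fast++
(s=1,f=2) a[fast]=7≠0 swap→a[1]=7 → slow++,fast++
(s=2,f=3) a[fast]=0 → fast++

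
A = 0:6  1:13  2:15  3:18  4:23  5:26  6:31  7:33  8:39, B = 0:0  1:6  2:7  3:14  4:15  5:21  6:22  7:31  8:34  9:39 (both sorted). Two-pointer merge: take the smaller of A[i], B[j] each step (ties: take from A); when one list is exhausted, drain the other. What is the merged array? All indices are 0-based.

[i=0,j=0] A[i]=6>B[j]=0 take 0 → j++
[i=0,j=1] A[i]=6<=B[j]=6 take 6 → i++
[i=1,j=1] A[i]=13>B[j]=6 take 6 → j++
[i=1,j=2] A[i]=13>B[j]=7 take 7 → j++
[i=1,j=3] A[i]=13<=B[j]=14 take 13 → i++
[i=2,j=3] A[i]=15>B[j]=14 take 14 → j++
[i=2,j=4] A[i]=15<=B[j]=15 take 15 → i++
[i=3,j=4] A[i]=18>B[j]=15 take 15 → j++
[i=3,j=5] A[i]=18<=B[j]=21 take 18 → i++
[i=4,j=5] A[i]=23>B[j]=21 take 21 → j++
[i=4,j=6] A[i]=23>B[j]=22 take 22 → j++
[i=4,j=7] A[i]=23<=B[j]=31 take 23 → i++
[i=5,j=7] A[i]=26<=B[j]=31 take 26 → i++
[i=6,j=7] A[i]=31<=B[j]=31 take 31 → i++
[i=7,j=7] A[i]=33>B[j]=31 take 31 → j++
[i=7,j=8] A[i]=33<=B[j]=34 take 33 → i++
[i=8,j=8] A[i]=39>B[j]=34 take 34 → j++
[i=8,j=9] A[i]=39<=B[j]=39 take 39 → i++
[i=9,j=9] A done, take B[j]=39 → j++

[0, 6, 6, 7, 13, 14, 15, 15, 18, 21, 22, 23, 26, 31, 31, 33, 34, 39, 39]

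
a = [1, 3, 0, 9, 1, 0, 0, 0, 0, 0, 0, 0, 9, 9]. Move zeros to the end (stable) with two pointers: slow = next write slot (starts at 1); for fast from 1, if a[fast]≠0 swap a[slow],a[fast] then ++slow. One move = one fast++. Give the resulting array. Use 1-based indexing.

(s=1,f=1) a[fast]=1≠0 swap→a[1]=1 → slow++,fast++
(s=2,f=2) a[fast]=3≠0 swap→a[2]=3 → slow++,fast++
(s=3,f=3) a[fast]=0 → fast++
(s=3,f=4) a[fast]=9≠0 swap→a[3]=9 → slow++,fast++
(s=4,f=5) a[fast]=1≠0 swap→a[4]=1 → slow++,fast++
(s=5,f=6) a[fast]=0 → fast++
(s=5,f=7) a[fast]=0 → fast++
(s=5,f=8) a[fast]=0 → fast++
(s=5,f=9) a[fast]=0 → fast++
(s=5,f=10) a[fast]=0 → fast++
(s=5,f=11) a[fast]=0 → fast++
(s=5,f=12) a[fast]=0 → fast++
(s=5,f=13) a[fast]=9≠0 swap→a[5]=9 → slow++,fast++
(s=6,f=14) a[fast]=9≠0 swap→a[6]=9 → slow++,fast++

[1, 3, 9, 1, 9, 9, 0, 0, 0, 0, 0, 0, 0, 0]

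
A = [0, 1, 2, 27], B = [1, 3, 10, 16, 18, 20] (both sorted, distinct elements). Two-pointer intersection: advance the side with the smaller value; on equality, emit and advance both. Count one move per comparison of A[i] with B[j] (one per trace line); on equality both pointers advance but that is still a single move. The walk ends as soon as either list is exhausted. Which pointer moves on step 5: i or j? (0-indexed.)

i=0 j=0: 0<1, i++
i=1 j=0: 1==1 emit, i++,j++
i=2 j=1: 2<3, i++
i=3 j=1: 27>3, j++
i=3 j=2: 27>10, j++

j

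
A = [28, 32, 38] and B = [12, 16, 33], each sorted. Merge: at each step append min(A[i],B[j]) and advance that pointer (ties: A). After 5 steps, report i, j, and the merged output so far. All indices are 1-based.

i=3, j=4, merged so far=[12, 16, 28, 32, 33]

[i=1,j=1] A[i]=28>B[j]=12 take 12 → j++
[i=1,j=2] A[i]=28>B[j]=16 take 16 → j++
[i=1,j=3] A[i]=28<=B[j]=33 take 28 → i++
[i=2,j=3] A[i]=32<=B[j]=33 take 32 → i++
[i=3,j=3] A[i]=38>B[j]=33 take 33 → j++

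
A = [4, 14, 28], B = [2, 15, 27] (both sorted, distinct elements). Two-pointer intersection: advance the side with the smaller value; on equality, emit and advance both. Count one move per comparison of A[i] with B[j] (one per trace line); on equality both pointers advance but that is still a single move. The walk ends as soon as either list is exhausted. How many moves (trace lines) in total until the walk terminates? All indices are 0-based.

5 moves

i=0 j=0: 4>2, j++
i=0 j=1: 4<15, i++
i=1 j=1: 14<15, i++
i=2 j=1: 28>15, j++
i=2 j=2: 28>27, j++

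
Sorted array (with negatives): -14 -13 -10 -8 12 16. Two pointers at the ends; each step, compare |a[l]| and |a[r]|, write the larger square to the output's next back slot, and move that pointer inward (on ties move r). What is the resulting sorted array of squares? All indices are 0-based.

[64, 100, 144, 169, 196, 256]

l=0 r=5: |-14|<=|16| out[5]=256, r--
l=0 r=4: |-14|>|12| out[4]=196, l++
l=1 r=4: |-13|>|12| out[3]=169, l++
l=2 r=4: |-10|<=|12| out[2]=144, r--
l=2 r=3: |-10|>|-8| out[1]=100, l++
l=3 r=3: |-8|<=|-8| out[0]=64, r--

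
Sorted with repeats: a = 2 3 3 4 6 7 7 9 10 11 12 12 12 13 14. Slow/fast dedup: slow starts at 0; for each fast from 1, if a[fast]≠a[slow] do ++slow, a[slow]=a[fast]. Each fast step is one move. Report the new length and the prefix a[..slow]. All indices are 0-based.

length 11; prefix = [2, 3, 4, 6, 7, 9, 10, 11, 12, 13, 14]

slow=0 fast=1: a[fast]=3≠a[slow]=2 write a[1]=3, slow++,fast++
slow=1 fast=2: a[fast]=3=a[slow] dup, fast++
slow=1 fast=3: a[fast]=4≠a[slow]=3 write a[2]=4, slow++,fast++
slow=2 fast=4: a[fast]=6≠a[slow]=4 write a[3]=6, slow++,fast++
slow=3 fast=5: a[fast]=7≠a[slow]=6 write a[4]=7, slow++,fast++
slow=4 fast=6: a[fast]=7=a[slow] dup, fast++
slow=4 fast=7: a[fast]=9≠a[slow]=7 write a[5]=9, slow++,fast++
slow=5 fast=8: a[fast]=10≠a[slow]=9 write a[6]=10, slow++,fast++
slow=6 fast=9: a[fast]=11≠a[slow]=10 write a[7]=11, slow++,fast++
slow=7 fast=10: a[fast]=12≠a[slow]=11 write a[8]=12, slow++,fast++
slow=8 fast=11: a[fast]=12=a[slow] dup, fast++
slow=8 fast=12: a[fast]=12=a[slow] dup, fast++
slow=8 fast=13: a[fast]=13≠a[slow]=12 write a[9]=13, slow++,fast++
slow=9 fast=14: a[fast]=14≠a[slow]=13 write a[10]=14, slow++,fast++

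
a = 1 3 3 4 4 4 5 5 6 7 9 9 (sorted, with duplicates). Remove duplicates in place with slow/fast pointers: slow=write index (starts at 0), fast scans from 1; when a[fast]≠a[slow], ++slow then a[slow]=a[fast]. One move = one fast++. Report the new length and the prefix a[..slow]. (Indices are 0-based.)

slow=0 fast=1: a[fast]=3≠a[slow]=1 write a[1]=3, slow++,fast++
slow=1 fast=2: a[fast]=3=a[slow] dup, fast++
slow=1 fast=3: a[fast]=4≠a[slow]=3 write a[2]=4, slow++,fast++
slow=2 fast=4: a[fast]=4=a[slow] dup, fast++
slow=2 fast=5: a[fast]=4=a[slow] dup, fast++
slow=2 fast=6: a[fast]=5≠a[slow]=4 write a[3]=5, slow++,fast++
slow=3 fast=7: a[fast]=5=a[slow] dup, fast++
slow=3 fast=8: a[fast]=6≠a[slow]=5 write a[4]=6, slow++,fast++
slow=4 fast=9: a[fast]=7≠a[slow]=6 write a[5]=7, slow++,fast++
slow=5 fast=10: a[fast]=9≠a[slow]=7 write a[6]=9, slow++,fast++
slow=6 fast=11: a[fast]=9=a[slow] dup, fast++

length 7; prefix = [1, 3, 4, 5, 6, 7, 9]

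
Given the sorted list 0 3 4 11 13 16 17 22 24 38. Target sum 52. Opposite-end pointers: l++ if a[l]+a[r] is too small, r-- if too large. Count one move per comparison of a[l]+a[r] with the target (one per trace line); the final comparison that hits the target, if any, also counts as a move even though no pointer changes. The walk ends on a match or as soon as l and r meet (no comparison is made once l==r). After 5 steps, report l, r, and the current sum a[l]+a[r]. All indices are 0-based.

l=5, r=9, sum=54

l=0 r=9: 0+38=38 <52, l++
l=1 r=9: 3+38=41 <52, l++
l=2 r=9: 4+38=42 <52, l++
l=3 r=9: 11+38=49 <52, l++
l=4 r=9: 13+38=51 <52, l++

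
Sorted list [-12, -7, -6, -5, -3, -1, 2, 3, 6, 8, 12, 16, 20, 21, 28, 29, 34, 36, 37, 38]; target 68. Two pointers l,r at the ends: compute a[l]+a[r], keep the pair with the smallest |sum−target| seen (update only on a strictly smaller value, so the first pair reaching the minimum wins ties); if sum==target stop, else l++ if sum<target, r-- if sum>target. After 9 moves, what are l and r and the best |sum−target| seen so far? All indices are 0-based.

[0,19] -12+38=26 d=42 * → l++
[1,19] -7+38=31 d=37 * → l++
[2,19] -6+38=32 d=36 * → l++
[3,19] -5+38=33 d=35 * → l++
[4,19] -3+38=35 d=33 * → l++
[5,19] -1+38=37 d=31 * → l++
[6,19] 2+38=40 d=28 * → l++
[7,19] 3+38=41 d=27 * → l++
[8,19] 6+38=44 d=24 * → l++

l=9, r=19, best |Δ|=24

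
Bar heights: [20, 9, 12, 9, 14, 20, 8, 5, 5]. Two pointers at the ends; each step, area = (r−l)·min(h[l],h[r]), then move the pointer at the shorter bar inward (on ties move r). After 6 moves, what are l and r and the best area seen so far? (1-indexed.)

l=1, r=3, best area=100

l=1 r=9: min(20,5)*8=40 best=40 *, r--
l=1 r=8: min(20,5)*7=35 best=40, r--
l=1 r=7: min(20,8)*6=48 best=48 *, r--
l=1 r=6: min(20,20)*5=100 best=100 *, r--
l=1 r=5: min(20,14)*4=56 best=100, r--
l=1 r=4: min(20,9)*3=27 best=100, r--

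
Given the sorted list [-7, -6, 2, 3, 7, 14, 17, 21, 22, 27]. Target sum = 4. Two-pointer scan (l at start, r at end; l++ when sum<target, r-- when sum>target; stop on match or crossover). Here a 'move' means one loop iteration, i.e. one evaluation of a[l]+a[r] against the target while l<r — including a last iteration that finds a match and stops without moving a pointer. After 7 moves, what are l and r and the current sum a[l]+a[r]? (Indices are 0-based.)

l=2, r=4, sum=9

l=0 r=9: -7+27=20 >4, r--
l=0 r=8: -7+22=15 >4, r--
l=0 r=7: -7+21=14 >4, r--
l=0 r=6: -7+17=10 >4, r--
l=0 r=5: -7+14=7 >4, r--
l=0 r=4: -7+7=0 <4, l++
l=1 r=4: -6+7=1 <4, l++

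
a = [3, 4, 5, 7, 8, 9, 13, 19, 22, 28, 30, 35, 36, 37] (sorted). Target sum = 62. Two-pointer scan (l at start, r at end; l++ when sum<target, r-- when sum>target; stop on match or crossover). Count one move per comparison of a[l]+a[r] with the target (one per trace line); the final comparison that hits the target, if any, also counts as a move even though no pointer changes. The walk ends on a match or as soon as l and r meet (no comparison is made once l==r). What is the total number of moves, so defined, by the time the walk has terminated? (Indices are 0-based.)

13 moves

[0,13] 3+37=40 <62 → l++
[1,13] 4+37=41 <62 → l++
[2,13] 5+37=42 <62 → l++
[3,13] 7+37=44 <62 → l++
[4,13] 8+37=45 <62 → l++
[5,13] 9+37=46 <62 → l++
[6,13] 13+37=50 <62 → l++
[7,13] 19+37=56 <62 → l++
[8,13] 22+37=59 <62 → l++
[9,13] 28+37=65 >62 → r--
[9,12] 28+36=64 >62 → r--
[9,11] 28+35=63 >62 → r--
[9,10] 28+30=58 <62 → l++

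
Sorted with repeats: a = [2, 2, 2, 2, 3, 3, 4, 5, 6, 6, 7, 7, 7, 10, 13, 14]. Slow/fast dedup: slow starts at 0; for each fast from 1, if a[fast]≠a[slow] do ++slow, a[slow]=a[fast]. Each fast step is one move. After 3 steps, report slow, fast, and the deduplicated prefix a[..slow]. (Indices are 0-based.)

slow=0, fast=4, prefix=[2]

slow=0 fast=1: a[fast]=2=a[slow] dup, fast++
slow=0 fast=2: a[fast]=2=a[slow] dup, fast++
slow=0 fast=3: a[fast]=2=a[slow] dup, fast++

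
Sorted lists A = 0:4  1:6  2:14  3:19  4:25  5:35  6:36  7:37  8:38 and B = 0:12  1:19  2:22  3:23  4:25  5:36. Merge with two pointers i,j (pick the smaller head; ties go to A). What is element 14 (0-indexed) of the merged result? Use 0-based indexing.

i=0 j=0: A[i]=4<=B[j]=12 take 4, i++
i=1 j=0: A[i]=6<=B[j]=12 take 6, i++
i=2 j=0: A[i]=14>B[j]=12 take 12, j++
i=2 j=1: A[i]=14<=B[j]=19 take 14, i++
i=3 j=1: A[i]=19<=B[j]=19 take 19, i++
i=4 j=1: A[i]=25>B[j]=19 take 19, j++
i=4 j=2: A[i]=25>B[j]=22 take 22, j++
i=4 j=3: A[i]=25>B[j]=23 take 23, j++
i=4 j=4: A[i]=25<=B[j]=25 take 25, i++
i=5 j=4: A[i]=35>B[j]=25 take 25, j++
i=5 j=5: A[i]=35<=B[j]=36 take 35, i++
i=6 j=5: A[i]=36<=B[j]=36 take 36, i++
i=7 j=5: A[i]=37>B[j]=36 take 36, j++
i=7 j=6: B done, take A[i]=37, i++
i=8 j=6: B done, take A[i]=38, i++

merged[14] = 38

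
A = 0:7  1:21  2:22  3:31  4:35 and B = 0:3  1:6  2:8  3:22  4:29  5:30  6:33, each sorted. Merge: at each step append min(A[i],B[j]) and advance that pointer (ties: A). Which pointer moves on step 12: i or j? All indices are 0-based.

[i=0,j=0] A[i]=7>B[j]=3 take 3 → j++
[i=0,j=1] A[i]=7>B[j]=6 take 6 → j++
[i=0,j=2] A[i]=7<=B[j]=8 take 7 → i++
[i=1,j=2] A[i]=21>B[j]=8 take 8 → j++
[i=1,j=3] A[i]=21<=B[j]=22 take 21 → i++
[i=2,j=3] A[i]=22<=B[j]=22 take 22 → i++
[i=3,j=3] A[i]=31>B[j]=22 take 22 → j++
[i=3,j=4] A[i]=31>B[j]=29 take 29 → j++
[i=3,j=5] A[i]=31>B[j]=30 take 30 → j++
[i=3,j=6] A[i]=31<=B[j]=33 take 31 → i++
[i=4,j=6] A[i]=35>B[j]=33 take 33 → j++
[i=4,j=7] B done, take A[i]=35 → i++

i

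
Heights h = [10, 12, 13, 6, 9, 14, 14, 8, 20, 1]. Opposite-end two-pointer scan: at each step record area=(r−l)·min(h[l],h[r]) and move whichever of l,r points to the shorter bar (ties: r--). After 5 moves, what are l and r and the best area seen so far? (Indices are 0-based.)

l=0 r=9: min(10,1)*9=9 best=9 *, r--
l=0 r=8: min(10,20)*8=80 best=80 *, l++
l=1 r=8: min(12,20)*7=84 best=84 *, l++
l=2 r=8: min(13,20)*6=78 best=84, l++
l=3 r=8: min(6,20)*5=30 best=84, l++

l=4, r=8, best area=84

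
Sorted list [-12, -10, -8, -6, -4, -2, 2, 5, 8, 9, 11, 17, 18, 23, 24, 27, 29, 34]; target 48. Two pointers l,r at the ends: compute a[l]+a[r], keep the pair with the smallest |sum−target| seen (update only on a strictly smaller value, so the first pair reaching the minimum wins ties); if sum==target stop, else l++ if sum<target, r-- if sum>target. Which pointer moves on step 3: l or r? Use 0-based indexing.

[0,17] -12+34=22 d=26 * → l++
[1,17] -10+34=24 d=24 * → l++
[2,17] -8+34=26 d=22 * → l++

l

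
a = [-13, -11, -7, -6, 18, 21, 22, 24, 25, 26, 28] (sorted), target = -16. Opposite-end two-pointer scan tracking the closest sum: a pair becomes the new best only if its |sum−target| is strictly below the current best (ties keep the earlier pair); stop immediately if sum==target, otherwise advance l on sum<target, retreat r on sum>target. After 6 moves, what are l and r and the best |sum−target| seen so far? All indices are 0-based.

l=0, r=4, best |Δ|=24

l=0 r=10: -13+28=15 d=31 *, r--
l=0 r=9: -13+26=13 d=29 *, r--
l=0 r=8: -13+25=12 d=28 *, r--
l=0 r=7: -13+24=11 d=27 *, r--
l=0 r=6: -13+22=9 d=25 *, r--
l=0 r=5: -13+21=8 d=24 *, r--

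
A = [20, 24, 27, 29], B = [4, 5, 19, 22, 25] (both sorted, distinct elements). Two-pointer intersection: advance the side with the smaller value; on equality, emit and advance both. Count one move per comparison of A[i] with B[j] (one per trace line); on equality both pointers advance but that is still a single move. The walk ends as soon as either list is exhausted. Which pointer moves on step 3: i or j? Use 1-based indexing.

j

i=1 j=1: 20>4, j++
i=1 j=2: 20>5, j++
i=1 j=3: 20>19, j++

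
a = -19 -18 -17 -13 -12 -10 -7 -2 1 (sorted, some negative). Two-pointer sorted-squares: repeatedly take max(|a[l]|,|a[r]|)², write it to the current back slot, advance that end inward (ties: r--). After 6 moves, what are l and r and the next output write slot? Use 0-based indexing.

[0,8] |-19|>|1| out[8]=361 → l++
[1,8] |-18|>|1| out[7]=324 → l++
[2,8] |-17|>|1| out[6]=289 → l++
[3,8] |-13|>|1| out[5]=169 → l++
[4,8] |-12|>|1| out[4]=144 → l++
[5,8] |-10|>|1| out[3]=100 → l++

l=6, r=8, next write slot=2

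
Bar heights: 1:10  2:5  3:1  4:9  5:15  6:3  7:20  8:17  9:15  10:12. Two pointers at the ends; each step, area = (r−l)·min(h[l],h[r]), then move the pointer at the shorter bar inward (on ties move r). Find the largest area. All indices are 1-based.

[1,10] min(10,12)*9=90 best=90 * → l++
[2,10] min(5,12)*8=40 best=90 → l++
[3,10] min(1,12)*7=7 best=90 → l++
[4,10] min(9,12)*6=54 best=90 → l++
[5,10] min(15,12)*5=60 best=90 → r--
[5,9] min(15,15)*4=60 best=90 → r--
[5,8] min(15,17)*3=45 best=90 → l++
[6,8] min(3,17)*2=6 best=90 → l++
[7,8] min(20,17)*1=17 best=90 → r--

max area = 90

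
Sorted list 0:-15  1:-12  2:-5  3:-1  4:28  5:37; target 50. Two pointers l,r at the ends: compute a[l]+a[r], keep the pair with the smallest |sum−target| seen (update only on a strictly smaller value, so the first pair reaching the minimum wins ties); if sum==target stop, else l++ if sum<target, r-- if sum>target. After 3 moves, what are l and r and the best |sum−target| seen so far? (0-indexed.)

[0,5] -15+37=22 d=28 * → l++
[1,5] -12+37=25 d=25 * → l++
[2,5] -5+37=32 d=18 * → l++

l=3, r=5, best |Δ|=18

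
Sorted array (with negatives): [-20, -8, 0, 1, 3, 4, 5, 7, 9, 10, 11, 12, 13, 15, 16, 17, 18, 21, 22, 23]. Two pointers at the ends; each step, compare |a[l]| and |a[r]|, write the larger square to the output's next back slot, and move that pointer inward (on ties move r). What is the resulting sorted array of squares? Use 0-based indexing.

[0,19] |-20|<=|23| out[19]=529 → r--
[0,18] |-20|<=|22| out[18]=484 → r--
[0,17] |-20|<=|21| out[17]=441 → r--
[0,16] |-20|>|18| out[16]=400 → l++
[1,16] |-8|<=|18| out[15]=324 → r--
[1,15] |-8|<=|17| out[14]=289 → r--
[1,14] |-8|<=|16| out[13]=256 → r--
[1,13] |-8|<=|15| out[12]=225 → r--
[1,12] |-8|<=|13| out[11]=169 → r--
[1,11] |-8|<=|12| out[10]=144 → r--
[1,10] |-8|<=|11| out[9]=121 → r--
[1,9] |-8|<=|10| out[8]=100 → r--
[1,8] |-8|<=|9| out[7]=81 → r--
[1,7] |-8|>|7| out[6]=64 → l++
[2,7] |0|<=|7| out[5]=49 → r--
[2,6] |0|<=|5| out[4]=25 → r--
[2,5] |0|<=|4| out[3]=16 → r--
[2,4] |0|<=|3| out[2]=9 → r--
[2,3] |0|<=|1| out[1]=1 → r--
[2,2] |0|<=|0| out[0]=0 → r--

[0, 1, 9, 16, 25, 49, 64, 81, 100, 121, 144, 169, 225, 256, 289, 324, 400, 441, 484, 529]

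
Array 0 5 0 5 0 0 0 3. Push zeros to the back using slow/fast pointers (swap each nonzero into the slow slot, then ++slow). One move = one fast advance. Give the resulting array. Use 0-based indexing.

[5, 5, 3, 0, 0, 0, 0, 0]

(s=0,f=0) a[fast]=0 → fast++
(s=0,f=1) a[fast]=5≠0 swap→a[0]=5 → slow++,fast++
(s=1,f=2) a[fast]=0 → fast++
(s=1,f=3) a[fast]=5≠0 swap→a[1]=5 → slow++,fast++
(s=2,f=4) a[fast]=0 → fast++
(s=2,f=5) a[fast]=0 → fast++
(s=2,f=6) a[fast]=0 → fast++
(s=2,f=7) a[fast]=3≠0 swap→a[2]=3 → slow++,fast++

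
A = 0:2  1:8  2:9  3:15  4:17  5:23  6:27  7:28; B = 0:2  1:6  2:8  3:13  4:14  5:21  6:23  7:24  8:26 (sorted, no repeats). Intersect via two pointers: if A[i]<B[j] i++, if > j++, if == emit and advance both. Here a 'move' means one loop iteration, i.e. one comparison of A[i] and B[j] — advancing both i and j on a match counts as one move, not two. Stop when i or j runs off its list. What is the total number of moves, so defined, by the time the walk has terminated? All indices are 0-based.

12 moves

i=0 j=0: 2==2 emit, i++,j++
i=1 j=1: 8>6, j++
i=1 j=2: 8==8 emit, i++,j++
i=2 j=3: 9<13, i++
i=3 j=3: 15>13, j++
i=3 j=4: 15>14, j++
i=3 j=5: 15<21, i++
i=4 j=5: 17<21, i++
i=5 j=5: 23>21, j++
i=5 j=6: 23==23 emit, i++,j++
i=6 j=7: 27>24, j++
i=6 j=8: 27>26, j++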